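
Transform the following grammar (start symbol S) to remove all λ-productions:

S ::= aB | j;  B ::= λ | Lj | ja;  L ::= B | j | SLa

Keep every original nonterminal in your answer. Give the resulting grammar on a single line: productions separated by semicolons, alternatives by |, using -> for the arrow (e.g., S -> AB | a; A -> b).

Nullable set: {B, L}.
S -> aB: B nullable, giving a | aB.
Drop B -> λ.
B -> Lj: L nullable, giving Lj | j.
L -> B: B nullable, giving B.
L -> SLa: L nullable, giving SLa | Sa.
Unchanged (no nullable symbols): S -> j; B -> ja; L -> j.

S -> a | j | aB; B -> j | Lj | ja; L -> B | j | Sa | SLa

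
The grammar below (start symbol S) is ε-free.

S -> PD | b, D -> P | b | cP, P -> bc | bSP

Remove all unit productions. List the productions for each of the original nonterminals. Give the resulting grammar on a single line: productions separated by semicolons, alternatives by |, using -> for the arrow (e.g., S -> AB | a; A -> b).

S -> b | PD; D -> b | bc | cP | bSP; P -> bc | bSP

Unit productions: D->P.
Unit pairs (A ⇒* B via units): (D,P).
S: inherits non-unit rules of {S} → PD | b.
D: inherits non-unit rules of {D, P} → b | bSP | bc | cP.
P: inherits non-unit rules of {P} → bSP | bc.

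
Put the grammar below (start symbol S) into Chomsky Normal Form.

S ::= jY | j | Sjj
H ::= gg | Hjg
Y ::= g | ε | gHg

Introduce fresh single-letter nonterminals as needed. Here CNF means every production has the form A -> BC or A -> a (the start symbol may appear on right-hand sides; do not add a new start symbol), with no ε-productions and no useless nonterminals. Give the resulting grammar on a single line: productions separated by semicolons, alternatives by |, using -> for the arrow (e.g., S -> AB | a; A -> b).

Nullable: {Y}; after ε-elimination: S -> j | jY | Sjj; H -> gg | Hjg; Y -> g | gHg.
No unit productions to eliminate.
TERM: introduce B -> g, A -> j and substitute in every rule of length ≥2.
BIN: H -> HAB becomes H -> HC, C -> AB; S -> SAA becomes S -> SD, D -> AA; Y -> BHB becomes Y -> BE, E -> HB.

S -> j | AY | SD; A -> j; B -> g; C -> AB; D -> AA; E -> HB; H -> BB | HC; Y -> g | BE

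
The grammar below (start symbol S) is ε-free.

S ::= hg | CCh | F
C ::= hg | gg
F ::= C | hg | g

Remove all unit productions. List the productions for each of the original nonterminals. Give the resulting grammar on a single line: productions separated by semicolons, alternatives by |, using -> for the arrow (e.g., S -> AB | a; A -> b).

Unit productions: F->C, S->F.
Unit pairs (A ⇒* B via units): (F,C), (S,C), (S,F).
S: inherits non-unit rules of {C, F, S} → CCh | g | gg | hg.
C: inherits non-unit rules of {C} → gg | hg.
F: inherits non-unit rules of {C, F} → g | gg | hg.

S -> g | gg | hg | CCh; C -> gg | hg; F -> g | gg | hg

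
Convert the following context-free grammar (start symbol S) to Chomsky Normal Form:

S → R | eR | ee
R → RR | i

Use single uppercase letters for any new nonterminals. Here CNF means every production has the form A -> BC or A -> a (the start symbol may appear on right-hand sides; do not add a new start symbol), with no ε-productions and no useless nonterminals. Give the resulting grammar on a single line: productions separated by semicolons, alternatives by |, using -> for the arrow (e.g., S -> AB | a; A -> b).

S -> i | AA | AR | RR; A -> e; R -> i | RR

No ε-productions.
After unit-elimination: S -> i | RR | eR | ee; R -> i | RR.
TERM: introduce A -> e and substitute in every rule of length ≥2.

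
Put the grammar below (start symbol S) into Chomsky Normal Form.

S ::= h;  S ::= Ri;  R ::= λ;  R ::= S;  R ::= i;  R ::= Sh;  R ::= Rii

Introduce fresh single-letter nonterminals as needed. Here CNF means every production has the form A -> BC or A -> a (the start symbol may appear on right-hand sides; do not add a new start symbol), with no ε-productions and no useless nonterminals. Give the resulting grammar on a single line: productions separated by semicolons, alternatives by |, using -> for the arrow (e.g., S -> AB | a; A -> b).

Nullable: {R}; after ε-elimination: S -> h | i | Ri; R -> S | i | Sh | ii | Rii.
After unit-elimination: S -> h | i | Ri; R -> h | i | Ri | Sh | ii | Rii.
TERM: introduce B -> h, A -> i and substitute in every rule of length ≥2.
BIN: R -> RAA becomes R -> RC, C -> AA.

S -> h | i | RA; A -> i; B -> h; C -> AA; R -> h | i | AA | RA | RC | SB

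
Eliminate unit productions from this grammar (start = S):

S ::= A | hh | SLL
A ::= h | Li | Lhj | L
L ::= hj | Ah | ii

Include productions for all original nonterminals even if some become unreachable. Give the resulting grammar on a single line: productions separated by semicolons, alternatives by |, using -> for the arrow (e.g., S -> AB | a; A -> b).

S -> h | Ah | Li | hh | hj | ii | Lhj | SLL; A -> h | Ah | Li | hj | ii | Lhj; L -> Ah | hj | ii

Unit productions: A->L, S->A.
Unit pairs (A ⇒* B via units): (A,L), (S,A), (S,L).
S: inherits non-unit rules of {A, L, S} → Ah | Lhj | Li | SLL | h | hh | hj | ii.
A: inherits non-unit rules of {A, L} → Ah | Lhj | Li | h | hj | ii.
L: inherits non-unit rules of {L} → Ah | hj | ii.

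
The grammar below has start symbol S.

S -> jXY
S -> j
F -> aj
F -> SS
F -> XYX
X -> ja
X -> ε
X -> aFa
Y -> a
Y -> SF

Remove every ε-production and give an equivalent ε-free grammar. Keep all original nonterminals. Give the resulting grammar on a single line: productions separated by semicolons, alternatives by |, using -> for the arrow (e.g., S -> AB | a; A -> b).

Nullable set: {X}.
S -> jXY: X nullable, giving jXY | jY.
F -> XYX: X, X nullable, giving XY | XYX | Y | YX.
Drop X -> ε.
Unchanged (no nullable symbols): S -> j; F -> SS; F -> aj; X -> aFa; X -> ja; Y -> SF; Y -> a.

S -> j | jY | jXY; F -> Y | SS | XY | YX | aj | XYX; X -> ja | aFa; Y -> a | SF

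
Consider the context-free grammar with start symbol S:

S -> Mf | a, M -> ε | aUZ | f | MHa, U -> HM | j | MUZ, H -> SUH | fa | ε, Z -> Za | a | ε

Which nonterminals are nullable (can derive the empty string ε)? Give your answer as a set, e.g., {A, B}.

{H, M, U, Z}

Directly nullable (have an ε-rule): {H, M, Z}.
U is nullable via U -> HM (every symbol on the right is already known nullable).
Not nullable: S — each has a terminal in every rule's right-hand side or depends on a non-nullable symbol.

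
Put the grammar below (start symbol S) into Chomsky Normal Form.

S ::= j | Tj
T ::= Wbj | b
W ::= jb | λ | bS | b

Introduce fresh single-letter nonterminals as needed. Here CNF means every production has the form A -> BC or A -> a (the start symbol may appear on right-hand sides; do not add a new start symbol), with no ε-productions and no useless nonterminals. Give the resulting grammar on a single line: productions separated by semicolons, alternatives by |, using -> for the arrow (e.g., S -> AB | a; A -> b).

S -> j | TA; A -> j; B -> b; C -> BA; T -> b | BA | WC; W -> b | AB | BS

Nullable: {W}; after ε-elimination: S -> j | Tj; T -> b | bj | Wbj; W -> b | bS | jb.
No unit productions to eliminate.
TERM: introduce B -> b, A -> j and substitute in every rule of length ≥2.
BIN: T -> WBA becomes T -> WC, C -> BA.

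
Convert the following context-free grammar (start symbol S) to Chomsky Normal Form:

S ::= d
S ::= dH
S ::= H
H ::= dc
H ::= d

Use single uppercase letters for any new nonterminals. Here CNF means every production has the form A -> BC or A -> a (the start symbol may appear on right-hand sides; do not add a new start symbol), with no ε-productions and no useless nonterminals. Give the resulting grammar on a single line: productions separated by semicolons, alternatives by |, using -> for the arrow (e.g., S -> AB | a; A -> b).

No ε-productions.
After unit-elimination: S -> d | dH | dc; H -> d | dc.
TERM: introduce B -> c, A -> d and substitute in every rule of length ≥2.

S -> d | AB | AH; A -> d; B -> c; H -> d | AB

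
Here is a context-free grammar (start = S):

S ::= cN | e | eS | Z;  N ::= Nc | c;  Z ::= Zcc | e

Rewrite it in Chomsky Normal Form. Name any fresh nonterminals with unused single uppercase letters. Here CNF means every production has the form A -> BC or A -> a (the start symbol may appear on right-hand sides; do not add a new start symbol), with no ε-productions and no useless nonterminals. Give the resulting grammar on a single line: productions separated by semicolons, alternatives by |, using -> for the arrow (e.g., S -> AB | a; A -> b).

No ε-productions.
After unit-elimination: S -> e | cN | eS | Zcc; N -> c | Nc; Z -> e | Zcc.
TERM: introduce A -> c, B -> e and substitute in every rule of length ≥2.
BIN: S -> ZAA becomes S -> ZC, C -> AA; Z -> ZAA becomes Z -> ZD, D -> AA.

S -> e | AN | BS | ZC; A -> c; B -> e; C -> AA; D -> AA; N -> c | NA; Z -> e | ZD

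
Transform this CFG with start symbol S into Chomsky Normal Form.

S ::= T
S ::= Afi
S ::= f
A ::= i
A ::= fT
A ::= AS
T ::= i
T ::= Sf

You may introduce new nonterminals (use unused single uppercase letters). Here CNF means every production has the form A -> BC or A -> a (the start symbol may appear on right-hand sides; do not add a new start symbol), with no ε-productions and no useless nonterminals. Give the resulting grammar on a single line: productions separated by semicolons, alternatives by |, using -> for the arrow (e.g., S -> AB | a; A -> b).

No ε-productions.
After unit-elimination: S -> f | i | Sf | Afi; A -> i | AS | fT; T -> i | Sf.
TERM: introduce B -> f, C -> i and substitute in every rule of length ≥2.
BIN: S -> ABC becomes S -> AD, D -> BC.

S -> f | i | AD | SB; A -> i | AS | BT; B -> f; C -> i; D -> BC; T -> i | SB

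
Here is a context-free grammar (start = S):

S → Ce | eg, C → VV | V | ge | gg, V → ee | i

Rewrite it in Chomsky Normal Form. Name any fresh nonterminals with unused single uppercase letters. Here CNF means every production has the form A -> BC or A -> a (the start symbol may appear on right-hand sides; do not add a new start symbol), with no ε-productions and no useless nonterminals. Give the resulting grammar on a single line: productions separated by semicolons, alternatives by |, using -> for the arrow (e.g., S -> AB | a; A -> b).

No ε-productions.
After unit-elimination: S -> Ce | eg; C -> i | VV | ee | ge | gg; V -> i | ee.
TERM: introduce A -> e, B -> g and substitute in every rule of length ≥2.

S -> AB | CA; A -> e; B -> g; C -> i | AA | BA | BB | VV; V -> i | AA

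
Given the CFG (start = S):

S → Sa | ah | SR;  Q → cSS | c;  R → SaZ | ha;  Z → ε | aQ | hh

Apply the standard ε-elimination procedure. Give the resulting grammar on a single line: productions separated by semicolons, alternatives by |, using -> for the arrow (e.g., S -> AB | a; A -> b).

S -> SR | Sa | ah; Q -> c | cSS; R -> Sa | ha | SaZ; Z -> aQ | hh

Nullable set: {Z}.
R -> SaZ: Z nullable, giving Sa | SaZ.
Drop Z -> ε.
Unchanged (no nullable symbols): S -> SR; S -> Sa; S -> ah; Q -> c; Q -> cSS; R -> ha; Z -> aQ; Z -> hh.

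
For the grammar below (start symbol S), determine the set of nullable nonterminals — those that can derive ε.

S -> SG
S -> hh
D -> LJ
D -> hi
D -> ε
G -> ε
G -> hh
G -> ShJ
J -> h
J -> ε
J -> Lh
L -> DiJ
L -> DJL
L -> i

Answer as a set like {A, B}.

Directly nullable (have an ε-rule): {D, G, J}.
Not nullable: L, S — each has a terminal in every rule's right-hand side or depends on a non-nullable symbol.

{D, G, J}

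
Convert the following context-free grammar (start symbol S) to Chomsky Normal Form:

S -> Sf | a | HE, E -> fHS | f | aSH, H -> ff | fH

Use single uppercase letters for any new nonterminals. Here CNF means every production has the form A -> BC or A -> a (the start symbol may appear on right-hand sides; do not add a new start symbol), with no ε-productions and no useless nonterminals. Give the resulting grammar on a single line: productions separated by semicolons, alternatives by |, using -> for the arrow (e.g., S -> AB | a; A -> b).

No ε-productions.
No unit productions to eliminate.
TERM: introduce A -> a, B -> f and substitute in every rule of length ≥2.
BIN: E -> ASH becomes E -> AC, C -> SH; E -> BHS becomes E -> BD, D -> HS.

S -> a | HE | SB; A -> a; B -> f; C -> SH; D -> HS; E -> f | AC | BD; H -> BB | BH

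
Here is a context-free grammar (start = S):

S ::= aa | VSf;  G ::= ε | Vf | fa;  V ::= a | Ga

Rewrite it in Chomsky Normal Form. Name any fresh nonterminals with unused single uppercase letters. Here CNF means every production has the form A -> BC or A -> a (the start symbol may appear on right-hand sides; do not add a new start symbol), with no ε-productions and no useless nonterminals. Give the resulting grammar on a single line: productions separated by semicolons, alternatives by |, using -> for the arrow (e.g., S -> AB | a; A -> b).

Nullable: {G}; after ε-elimination: S -> aa | VSf; G -> Vf | fa; V -> a | Ga.
No unit productions to eliminate.
TERM: introduce B -> a, A -> f and substitute in every rule of length ≥2.
BIN: S -> VSA becomes S -> VC, C -> SA.

S -> BB | VC; A -> f; B -> a; C -> SA; G -> AB | VA; V -> a | GB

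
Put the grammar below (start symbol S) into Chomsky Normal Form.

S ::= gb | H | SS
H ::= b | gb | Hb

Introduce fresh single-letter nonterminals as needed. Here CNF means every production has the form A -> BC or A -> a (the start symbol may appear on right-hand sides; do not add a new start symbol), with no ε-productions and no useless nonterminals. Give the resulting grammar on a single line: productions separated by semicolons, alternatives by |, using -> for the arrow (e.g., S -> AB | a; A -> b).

S -> b | BA | HA | SS; A -> b; B -> g; H -> b | BA | HA

No ε-productions.
After unit-elimination: S -> b | Hb | SS | gb; H -> b | Hb | gb.
TERM: introduce A -> b, B -> g and substitute in every rule of length ≥2.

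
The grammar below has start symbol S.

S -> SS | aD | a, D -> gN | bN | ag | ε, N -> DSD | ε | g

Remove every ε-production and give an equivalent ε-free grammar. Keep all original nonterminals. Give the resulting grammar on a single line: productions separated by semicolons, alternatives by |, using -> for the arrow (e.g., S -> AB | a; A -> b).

S -> a | SS | aD; D -> b | g | ag | bN | gN; N -> S | g | DS | SD | DSD

Nullable set: {D, N}.
S -> aD: D nullable, giving a | aD.
Drop D -> ε.
D -> bN: N nullable, giving b | bN.
D -> gN: N nullable, giving g | gN.
Drop N -> ε.
N -> DSD: D, D nullable, giving DS | DSD | S | SD.
Unchanged (no nullable symbols): S -> SS; S -> a; D -> ag; N -> g.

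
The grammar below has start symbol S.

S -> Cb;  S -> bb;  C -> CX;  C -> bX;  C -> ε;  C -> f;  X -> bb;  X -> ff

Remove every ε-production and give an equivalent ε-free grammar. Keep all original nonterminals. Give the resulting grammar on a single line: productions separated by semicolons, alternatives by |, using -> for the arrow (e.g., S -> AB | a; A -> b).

S -> b | Cb | bb; C -> X | f | CX | bX; X -> bb | ff

Nullable set: {C}.
S -> Cb: C nullable, giving Cb | b.
Drop C -> ε.
C -> CX: C nullable, giving CX | X.
Unchanged (no nullable symbols): S -> bb; C -> bX; C -> f; X -> bb; X -> ff.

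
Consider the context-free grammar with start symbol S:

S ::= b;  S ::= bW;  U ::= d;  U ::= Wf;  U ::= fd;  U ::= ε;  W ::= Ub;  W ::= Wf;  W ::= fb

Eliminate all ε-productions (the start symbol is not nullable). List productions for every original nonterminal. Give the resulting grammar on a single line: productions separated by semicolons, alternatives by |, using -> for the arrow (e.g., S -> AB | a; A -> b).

Nullable set: {U}.
Drop U -> ε.
W -> Ub: U nullable, giving Ub | b.
Unchanged (no nullable symbols): S -> b; S -> bW; U -> Wf; U -> d; U -> fd; W -> Wf; W -> fb.

S -> b | bW; U -> d | Wf | fd; W -> b | Ub | Wf | fb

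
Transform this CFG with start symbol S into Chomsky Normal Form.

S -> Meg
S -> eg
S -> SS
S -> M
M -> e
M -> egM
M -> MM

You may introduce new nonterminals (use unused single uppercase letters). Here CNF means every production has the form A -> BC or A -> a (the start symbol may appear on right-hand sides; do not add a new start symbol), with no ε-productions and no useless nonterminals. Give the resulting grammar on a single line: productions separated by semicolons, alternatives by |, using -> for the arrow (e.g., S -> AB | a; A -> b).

S -> e | AB | AD | ME | MM | SS; A -> e; B -> g; C -> BM; D -> BM; E -> AB; M -> e | AC | MM

No ε-productions.
After unit-elimination: S -> e | MM | SS | eg | Meg | egM; M -> e | MM | egM.
TERM: introduce A -> e, B -> g and substitute in every rule of length ≥2.
BIN: M -> ABM becomes M -> AC, C -> BM; S -> ABM becomes S -> AD, D -> BM; S -> MAB becomes S -> ME, E -> AB.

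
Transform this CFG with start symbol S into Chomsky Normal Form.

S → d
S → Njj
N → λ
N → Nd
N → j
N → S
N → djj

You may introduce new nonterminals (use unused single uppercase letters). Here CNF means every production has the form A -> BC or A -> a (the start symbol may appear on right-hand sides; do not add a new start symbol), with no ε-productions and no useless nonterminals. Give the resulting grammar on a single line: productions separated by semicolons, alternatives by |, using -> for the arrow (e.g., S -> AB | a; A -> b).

S -> d | BB | NE; A -> d; B -> j; C -> BB; D -> BB; E -> BB; N -> d | j | AC | BB | NA | ND

Nullable: {N}; after ε-elimination: S -> d | jj | Njj; N -> S | d | j | Nd | djj.
After unit-elimination: S -> d | jj | Njj; N -> d | j | Nd | jj | Njj | djj.
TERM: introduce A -> d, B -> j and substitute in every rule of length ≥2.
BIN: N -> ABB becomes N -> AC, C -> BB; N -> NBB becomes N -> ND, D -> BB; S -> NBB becomes S -> NE, E -> BB.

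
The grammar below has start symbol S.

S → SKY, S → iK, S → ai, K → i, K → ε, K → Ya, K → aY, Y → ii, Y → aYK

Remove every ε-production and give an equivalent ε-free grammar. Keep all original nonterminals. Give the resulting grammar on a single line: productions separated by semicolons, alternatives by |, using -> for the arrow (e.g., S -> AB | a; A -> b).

Nullable set: {K}.
S -> SKY: K nullable, giving SKY | SY.
S -> iK: K nullable, giving i | iK.
Drop K -> ε.
Y -> aYK: K nullable, giving aY | aYK.
Unchanged (no nullable symbols): S -> ai; K -> Ya; K -> aY; K -> i; Y -> ii.

S -> i | SY | ai | iK | SKY; K -> i | Ya | aY; Y -> aY | ii | aYK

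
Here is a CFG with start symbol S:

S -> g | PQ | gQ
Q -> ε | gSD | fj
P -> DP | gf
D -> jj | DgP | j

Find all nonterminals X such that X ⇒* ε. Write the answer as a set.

{Q}

Directly nullable (have an ε-rule): {Q}.
Not nullable: D, P, S — each has a terminal in every rule's right-hand side or depends on a non-nullable symbol.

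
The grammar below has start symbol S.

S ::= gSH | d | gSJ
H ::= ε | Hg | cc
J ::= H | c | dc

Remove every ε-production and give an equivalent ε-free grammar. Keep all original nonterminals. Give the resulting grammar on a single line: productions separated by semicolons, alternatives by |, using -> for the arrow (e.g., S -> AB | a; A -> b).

Nullable set: {H, J}.
S -> gSH: H nullable, giving gS | gSH.
S -> gSJ: J nullable, giving gS | gSJ.
Drop H -> ε.
H -> Hg: H nullable, giving Hg | g.
J -> H: H nullable, giving H.
Unchanged (no nullable symbols): S -> d; H -> cc; J -> c; J -> dc.

S -> d | gS | gSH | gSJ; H -> g | Hg | cc; J -> H | c | dc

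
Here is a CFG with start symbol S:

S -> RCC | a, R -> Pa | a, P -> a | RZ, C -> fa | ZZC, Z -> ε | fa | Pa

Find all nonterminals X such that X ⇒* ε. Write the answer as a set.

Directly nullable (have an ε-rule): {Z}.
Not nullable: C, P, R, S — each has a terminal in every rule's right-hand side or depends on a non-nullable symbol.

{Z}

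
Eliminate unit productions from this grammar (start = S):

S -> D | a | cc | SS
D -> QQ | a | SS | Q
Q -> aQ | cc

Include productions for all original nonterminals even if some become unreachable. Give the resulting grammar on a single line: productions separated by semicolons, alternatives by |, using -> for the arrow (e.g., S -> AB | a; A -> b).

S -> a | QQ | SS | aQ | cc; D -> a | QQ | SS | aQ | cc; Q -> aQ | cc

Unit productions: D->Q, S->D.
Unit pairs (A ⇒* B via units): (D,Q), (S,D), (S,Q).
S: inherits non-unit rules of {D, Q, S} → QQ | SS | a | aQ | cc.
D: inherits non-unit rules of {D, Q} → QQ | SS | a | aQ | cc.
Q: inherits non-unit rules of {Q} → aQ | cc.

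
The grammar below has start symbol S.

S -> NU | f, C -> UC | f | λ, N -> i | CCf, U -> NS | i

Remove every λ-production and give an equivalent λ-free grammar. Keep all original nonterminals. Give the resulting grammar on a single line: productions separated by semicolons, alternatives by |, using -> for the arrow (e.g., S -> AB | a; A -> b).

S -> f | NU; C -> U | f | UC; N -> f | i | Cf | CCf; U -> i | NS

Nullable set: {C}.
Drop C -> λ.
C -> UC: C nullable, giving U | UC.
N -> CCf: C, C nullable, giving CCf | Cf | f.
Unchanged (no nullable symbols): S -> NU; S -> f; C -> f; N -> i; U -> NS; U -> i.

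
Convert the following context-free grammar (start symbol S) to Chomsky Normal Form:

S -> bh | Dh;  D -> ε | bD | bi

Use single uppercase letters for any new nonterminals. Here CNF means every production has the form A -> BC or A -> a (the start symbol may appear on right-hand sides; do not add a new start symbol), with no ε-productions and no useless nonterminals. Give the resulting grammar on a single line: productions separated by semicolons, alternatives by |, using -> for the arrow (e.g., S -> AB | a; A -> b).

S -> h | AC | DC; A -> b; B -> i; C -> h; D -> b | AB | AD

Nullable: {D}; after ε-elimination: S -> h | Dh | bh; D -> b | bD | bi.
No unit productions to eliminate.
TERM: introduce A -> b, C -> h, B -> i and substitute in every rule of length ≥2.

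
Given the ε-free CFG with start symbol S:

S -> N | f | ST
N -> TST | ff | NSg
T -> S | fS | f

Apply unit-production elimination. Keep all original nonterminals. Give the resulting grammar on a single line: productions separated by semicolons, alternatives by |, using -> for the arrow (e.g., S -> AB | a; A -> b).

Unit productions: S->N, T->S.
Unit pairs (A ⇒* B via units): (S,N), (T,N), (T,S).
S: inherits non-unit rules of {N, S} → NSg | ST | TST | f | ff.
N: inherits non-unit rules of {N} → NSg | TST | ff.
T: inherits non-unit rules of {N, S, T} → NSg | ST | TST | f | fS | ff.

S -> f | ST | ff | NSg | TST; N -> ff | NSg | TST; T -> f | ST | fS | ff | NSg | TST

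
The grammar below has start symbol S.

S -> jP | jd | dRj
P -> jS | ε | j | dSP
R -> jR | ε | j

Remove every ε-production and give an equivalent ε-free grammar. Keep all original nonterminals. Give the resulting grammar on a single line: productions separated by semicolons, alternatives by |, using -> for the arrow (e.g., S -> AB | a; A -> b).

S -> j | dj | jP | jd | dRj; P -> j | dS | jS | dSP; R -> j | jR

Nullable set: {P, R}.
S -> dRj: R nullable, giving dRj | dj.
S -> jP: P nullable, giving j | jP.
Drop P -> ε.
P -> dSP: P nullable, giving dS | dSP.
Drop R -> ε.
R -> jR: R nullable, giving j | jR.
Unchanged (no nullable symbols): S -> jd; P -> j; P -> jS; R -> j.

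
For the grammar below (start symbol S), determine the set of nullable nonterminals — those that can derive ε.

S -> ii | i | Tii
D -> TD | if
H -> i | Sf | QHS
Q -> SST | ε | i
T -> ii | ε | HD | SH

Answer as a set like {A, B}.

Directly nullable (have an ε-rule): {Q, T}.
Not nullable: D, H, S — each has a terminal in every rule's right-hand side or depends on a non-nullable symbol.

{Q, T}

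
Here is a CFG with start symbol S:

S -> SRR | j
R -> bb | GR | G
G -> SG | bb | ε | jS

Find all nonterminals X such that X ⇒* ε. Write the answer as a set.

{G, R}

Directly nullable (have an ε-rule): {G}.
R is nullable via R -> G (every symbol on the right is already known nullable).
Not nullable: S — each has a terminal in every rule's right-hand side or depends on a non-nullable symbol.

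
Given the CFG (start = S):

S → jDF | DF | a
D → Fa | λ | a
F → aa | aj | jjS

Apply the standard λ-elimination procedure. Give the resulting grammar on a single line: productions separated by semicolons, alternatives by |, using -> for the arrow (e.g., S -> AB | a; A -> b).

Nullable set: {D}.
S -> DF: D nullable, giving DF | F.
S -> jDF: D nullable, giving jDF | jF.
Drop D -> λ.
Unchanged (no nullable symbols): S -> a; D -> Fa; D -> a; F -> aa; F -> aj; F -> jjS.

S -> F | a | DF | jF | jDF; D -> a | Fa; F -> aa | aj | jjS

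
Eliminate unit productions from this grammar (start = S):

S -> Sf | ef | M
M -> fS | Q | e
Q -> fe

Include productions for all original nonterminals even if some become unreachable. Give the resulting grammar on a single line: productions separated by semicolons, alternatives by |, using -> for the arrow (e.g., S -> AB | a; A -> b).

S -> e | Sf | ef | fS | fe; M -> e | fS | fe; Q -> fe

Unit productions: M->Q, S->M.
Unit pairs (A ⇒* B via units): (M,Q), (S,M), (S,Q).
S: inherits non-unit rules of {M, Q, S} → Sf | e | ef | fS | fe.
M: inherits non-unit rules of {M, Q} → e | fS | fe.
Q: inherits non-unit rules of {Q} → fe.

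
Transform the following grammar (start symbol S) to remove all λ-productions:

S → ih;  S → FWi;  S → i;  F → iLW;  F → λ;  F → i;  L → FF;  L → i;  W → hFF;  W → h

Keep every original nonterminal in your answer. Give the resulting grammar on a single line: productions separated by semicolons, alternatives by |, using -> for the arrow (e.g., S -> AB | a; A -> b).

Nullable set: {F, L}.
S -> FWi: F nullable, giving FWi | Wi.
Drop F -> λ.
F -> iLW: L nullable, giving iLW | iW.
L -> FF: F, F nullable, giving F | FF.
W -> hFF: F, F nullable, giving h | hF | hFF.
Unchanged (no nullable symbols): S -> i; S -> ih; F -> i; L -> i; W -> h.

S -> i | Wi | ih | FWi; F -> i | iW | iLW; L -> F | i | FF; W -> h | hF | hFF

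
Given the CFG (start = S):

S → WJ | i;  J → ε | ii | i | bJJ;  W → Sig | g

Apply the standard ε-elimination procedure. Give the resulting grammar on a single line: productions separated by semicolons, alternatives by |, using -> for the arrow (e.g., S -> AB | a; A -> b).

S -> W | i | WJ; J -> b | i | bJ | ii | bJJ; W -> g | Sig

Nullable set: {J}.
S -> WJ: J nullable, giving W | WJ.
Drop J -> ε.
J -> bJJ: J, J nullable, giving b | bJ | bJJ.
Unchanged (no nullable symbols): S -> i; J -> i; J -> ii; W -> Sig; W -> g.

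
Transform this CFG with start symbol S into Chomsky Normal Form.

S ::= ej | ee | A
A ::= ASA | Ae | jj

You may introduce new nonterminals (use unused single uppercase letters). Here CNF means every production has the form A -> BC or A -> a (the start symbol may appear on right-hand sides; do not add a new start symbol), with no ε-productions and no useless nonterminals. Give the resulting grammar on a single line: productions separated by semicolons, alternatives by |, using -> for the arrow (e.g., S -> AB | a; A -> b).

S -> AB | AE | BB | BC | CC; A -> AB | AD | CC; B -> e; C -> j; D -> SA; E -> SA

No ε-productions.
After unit-elimination: S -> Ae | ee | ej | jj | ASA; A -> Ae | jj | ASA.
TERM: introduce B -> e, C -> j and substitute in every rule of length ≥2.
BIN: A -> ASA becomes A -> AD, D -> SA; S -> ASA becomes S -> AE, E -> SA.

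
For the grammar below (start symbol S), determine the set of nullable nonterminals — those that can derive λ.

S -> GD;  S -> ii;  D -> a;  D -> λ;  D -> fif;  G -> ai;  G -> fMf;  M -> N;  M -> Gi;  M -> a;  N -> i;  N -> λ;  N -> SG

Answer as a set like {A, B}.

Directly nullable (have an ε-rule): {D, N}.
M is nullable via M -> N (every symbol on the right is already known nullable).
Not nullable: G, S — each has a terminal in every rule's right-hand side or depends on a non-nullable symbol.

{D, M, N}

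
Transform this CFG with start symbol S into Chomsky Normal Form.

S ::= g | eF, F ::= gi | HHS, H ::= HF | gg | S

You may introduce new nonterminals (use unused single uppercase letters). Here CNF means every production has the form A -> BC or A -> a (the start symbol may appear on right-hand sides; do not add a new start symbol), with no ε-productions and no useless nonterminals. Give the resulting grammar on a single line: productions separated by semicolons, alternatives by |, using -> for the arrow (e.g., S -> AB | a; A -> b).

No ε-productions.
After unit-elimination: S -> g | eF; F -> gi | HHS; H -> g | HF | eF | gg.
TERM: introduce C -> e, A -> g, B -> i and substitute in every rule of length ≥2.
BIN: F -> HHS becomes F -> HD, D -> HS.

S -> g | CF; A -> g; B -> i; C -> e; D -> HS; F -> AB | HD; H -> g | AA | CF | HF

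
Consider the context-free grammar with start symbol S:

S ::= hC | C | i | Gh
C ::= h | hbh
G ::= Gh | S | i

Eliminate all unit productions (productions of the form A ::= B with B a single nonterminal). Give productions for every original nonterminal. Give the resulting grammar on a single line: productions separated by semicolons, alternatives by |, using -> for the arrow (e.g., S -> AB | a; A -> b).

Unit productions: G->S, S->C.
Unit pairs (A ⇒* B via units): (G,C), (G,S), (S,C).
S: inherits non-unit rules of {C, S} → Gh | h | hC | hbh | i.
C: inherits non-unit rules of {C} → h | hbh.
G: inherits non-unit rules of {C, G, S} → Gh | h | hC | hbh | i.

S -> h | i | Gh | hC | hbh; C -> h | hbh; G -> h | i | Gh | hC | hbh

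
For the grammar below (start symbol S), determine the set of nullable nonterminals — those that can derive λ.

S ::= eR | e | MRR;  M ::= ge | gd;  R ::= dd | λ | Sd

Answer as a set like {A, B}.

{R}

Directly nullable (have an ε-rule): {R}.
Not nullable: M, S — each has a terminal in every rule's right-hand side or depends on a non-nullable symbol.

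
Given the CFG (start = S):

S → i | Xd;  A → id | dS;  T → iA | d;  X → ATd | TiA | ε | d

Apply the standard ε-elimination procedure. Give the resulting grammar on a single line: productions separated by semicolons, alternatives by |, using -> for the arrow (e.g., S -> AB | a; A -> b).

S -> d | i | Xd; A -> dS | id; T -> d | iA; X -> d | ATd | TiA

Nullable set: {X}.
S -> Xd: X nullable, giving Xd | d.
Drop X -> ε.
Unchanged (no nullable symbols): S -> i; A -> dS; A -> id; T -> d; T -> iA; X -> ATd; X -> TiA; X -> d.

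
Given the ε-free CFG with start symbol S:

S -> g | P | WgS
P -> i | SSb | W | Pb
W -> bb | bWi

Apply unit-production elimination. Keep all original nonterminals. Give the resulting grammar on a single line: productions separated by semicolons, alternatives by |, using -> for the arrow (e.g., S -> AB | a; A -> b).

S -> g | i | Pb | bb | SSb | WgS | bWi; P -> i | Pb | bb | SSb | bWi; W -> bb | bWi

Unit productions: P->W, S->P.
Unit pairs (A ⇒* B via units): (P,W), (S,P), (S,W).
S: inherits non-unit rules of {P, S, W} → Pb | SSb | WgS | bWi | bb | g | i.
P: inherits non-unit rules of {P, W} → Pb | SSb | bWi | bb | i.
W: inherits non-unit rules of {W} → bWi | bb.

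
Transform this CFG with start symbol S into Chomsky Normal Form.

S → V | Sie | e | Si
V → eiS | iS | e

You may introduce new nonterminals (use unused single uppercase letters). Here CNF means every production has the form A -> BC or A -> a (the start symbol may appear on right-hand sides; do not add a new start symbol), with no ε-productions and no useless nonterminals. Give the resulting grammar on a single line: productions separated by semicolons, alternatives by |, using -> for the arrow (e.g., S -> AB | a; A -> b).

No ε-productions.
After unit-elimination: S -> e | Si | iS | Sie | eiS; V -> e | iS | eiS.
TERM: introduce B -> e, A -> i and substitute in every rule of length ≥2.
BIN: S -> BAS becomes S -> BC, C -> AS; S -> SAB becomes S -> SD, D -> AB; V -> BAS becomes V -> BE, E -> AS.
Drop unreachable/unproductive: V.

S -> e | AS | BC | SA | SD; A -> i; B -> e; C -> AS; D -> AB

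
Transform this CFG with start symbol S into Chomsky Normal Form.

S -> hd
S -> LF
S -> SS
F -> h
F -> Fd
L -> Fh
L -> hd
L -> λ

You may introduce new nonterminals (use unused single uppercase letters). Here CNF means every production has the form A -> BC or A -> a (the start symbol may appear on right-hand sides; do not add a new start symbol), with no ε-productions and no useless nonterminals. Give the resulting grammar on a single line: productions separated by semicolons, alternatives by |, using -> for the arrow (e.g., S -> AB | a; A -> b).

Nullable: {L}; after ε-elimination: S -> F | LF | SS | hd; F -> h | Fd; L -> Fh | hd.
After unit-elimination: S -> h | Fd | LF | SS | hd; F -> h | Fd; L -> Fh | hd.
TERM: introduce A -> d, B -> h and substitute in every rule of length ≥2.

S -> h | BA | FA | LF | SS; A -> d; B -> h; F -> h | FA; L -> BA | FB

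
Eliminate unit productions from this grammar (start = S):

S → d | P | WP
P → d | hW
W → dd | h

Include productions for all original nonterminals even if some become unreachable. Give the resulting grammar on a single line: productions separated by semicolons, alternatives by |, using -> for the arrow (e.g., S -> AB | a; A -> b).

S -> d | WP | hW; P -> d | hW; W -> h | dd

Unit productions: S->P.
Unit pairs (A ⇒* B via units): (S,P).
S: inherits non-unit rules of {P, S} → WP | d | hW.
P: inherits non-unit rules of {P} → d | hW.
W: inherits non-unit rules of {W} → dd | h.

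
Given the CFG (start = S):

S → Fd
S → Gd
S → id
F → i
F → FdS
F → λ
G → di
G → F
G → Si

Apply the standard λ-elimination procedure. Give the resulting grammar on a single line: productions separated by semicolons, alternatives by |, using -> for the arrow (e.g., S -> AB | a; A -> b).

Nullable set: {F, G}.
S -> Fd: F nullable, giving Fd | d.
S -> Gd: G nullable, giving Gd | d.
Drop F -> λ.
F -> FdS: F nullable, giving FdS | dS.
G -> F: F nullable, giving F.
Unchanged (no nullable symbols): S -> id; F -> i; G -> Si; G -> di.

S -> d | Fd | Gd | id; F -> i | dS | FdS; G -> F | Si | di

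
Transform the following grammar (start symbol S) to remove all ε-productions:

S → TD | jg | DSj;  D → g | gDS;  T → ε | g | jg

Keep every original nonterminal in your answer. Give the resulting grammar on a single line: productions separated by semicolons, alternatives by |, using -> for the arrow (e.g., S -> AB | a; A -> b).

S -> D | TD | jg | DSj; D -> g | gDS; T -> g | jg

Nullable set: {T}.
S -> TD: T nullable, giving D | TD.
Drop T -> ε.
Unchanged (no nullable symbols): S -> DSj; S -> jg; D -> g; D -> gDS; T -> g; T -> jg.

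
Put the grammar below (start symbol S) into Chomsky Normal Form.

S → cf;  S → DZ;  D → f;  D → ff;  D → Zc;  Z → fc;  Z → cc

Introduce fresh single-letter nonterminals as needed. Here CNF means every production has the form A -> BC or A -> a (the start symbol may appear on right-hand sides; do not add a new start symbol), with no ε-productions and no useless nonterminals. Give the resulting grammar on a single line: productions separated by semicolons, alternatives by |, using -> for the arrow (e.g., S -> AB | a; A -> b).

S -> AB | DZ; A -> c; B -> f; D -> f | BB | ZA; Z -> AA | BA

No ε-productions.
No unit productions to eliminate.
TERM: introduce A -> c, B -> f and substitute in every rule of length ≥2.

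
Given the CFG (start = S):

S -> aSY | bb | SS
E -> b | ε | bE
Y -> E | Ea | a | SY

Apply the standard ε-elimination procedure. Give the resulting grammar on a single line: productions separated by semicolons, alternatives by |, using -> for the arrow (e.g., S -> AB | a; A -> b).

S -> SS | aS | bb | aSY; E -> b | bE; Y -> E | S | a | Ea | SY

Nullable set: {E, Y}.
S -> aSY: Y nullable, giving aS | aSY.
Drop E -> ε.
E -> bE: E nullable, giving b | bE.
Y -> E: E nullable, giving E.
Y -> Ea: E nullable, giving Ea | a.
Y -> SY: Y nullable, giving S | SY.
Unchanged (no nullable symbols): S -> SS; S -> bb; E -> b; Y -> a.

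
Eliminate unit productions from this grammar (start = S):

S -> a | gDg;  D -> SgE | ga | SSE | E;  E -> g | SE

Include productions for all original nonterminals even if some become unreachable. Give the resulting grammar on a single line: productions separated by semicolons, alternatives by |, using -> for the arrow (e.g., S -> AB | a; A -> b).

S -> a | gDg; D -> g | SE | ga | SSE | SgE; E -> g | SE

Unit productions: D->E.
Unit pairs (A ⇒* B via units): (D,E).
S: inherits non-unit rules of {S} → a | gDg.
D: inherits non-unit rules of {D, E} → SE | SSE | SgE | g | ga.
E: inherits non-unit rules of {E} → SE | g.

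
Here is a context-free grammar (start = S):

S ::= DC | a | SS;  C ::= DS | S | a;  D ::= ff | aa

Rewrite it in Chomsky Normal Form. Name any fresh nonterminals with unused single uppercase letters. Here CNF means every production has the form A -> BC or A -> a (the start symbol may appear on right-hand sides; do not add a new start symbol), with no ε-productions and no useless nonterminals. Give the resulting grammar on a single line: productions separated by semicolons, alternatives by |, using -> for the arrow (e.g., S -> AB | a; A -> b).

No ε-productions.
After unit-elimination: S -> a | DC | SS; C -> a | DC | DS | SS; D -> aa | ff.
TERM: introduce A -> a, B -> f and substitute in every rule of length ≥2.

S -> a | DC | SS; A -> a; B -> f; C -> a | DC | DS | SS; D -> AA | BB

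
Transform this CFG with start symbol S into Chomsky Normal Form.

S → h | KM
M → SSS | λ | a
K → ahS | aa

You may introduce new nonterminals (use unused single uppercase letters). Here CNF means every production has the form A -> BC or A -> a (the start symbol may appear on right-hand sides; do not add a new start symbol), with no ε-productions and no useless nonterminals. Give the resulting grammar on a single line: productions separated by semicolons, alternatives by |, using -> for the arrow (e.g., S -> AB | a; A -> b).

Nullable: {M}; after ε-elimination: S -> K | h | KM; K -> aa | ahS; M -> a | SSS.
After unit-elimination: S -> h | KM | aa | ahS; K -> aa | ahS; M -> a | SSS.
TERM: introduce A -> a, B -> h and substitute in every rule of length ≥2.
BIN: K -> ABS becomes K -> AC, C -> BS; M -> SSS becomes M -> SD, D -> SS; S -> ABS becomes S -> AE, E -> BS.

S -> h | AA | AE | KM; A -> a; B -> h; C -> BS; D -> SS; E -> BS; K -> AA | AC; M -> a | SD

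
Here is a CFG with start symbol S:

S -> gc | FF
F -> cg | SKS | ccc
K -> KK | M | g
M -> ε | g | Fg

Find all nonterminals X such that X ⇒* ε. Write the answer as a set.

Directly nullable (have an ε-rule): {M}.
K is nullable via K -> M (every symbol on the right is already known nullable).
Not nullable: F, S — each has a terminal in every rule's right-hand side or depends on a non-nullable symbol.

{K, M}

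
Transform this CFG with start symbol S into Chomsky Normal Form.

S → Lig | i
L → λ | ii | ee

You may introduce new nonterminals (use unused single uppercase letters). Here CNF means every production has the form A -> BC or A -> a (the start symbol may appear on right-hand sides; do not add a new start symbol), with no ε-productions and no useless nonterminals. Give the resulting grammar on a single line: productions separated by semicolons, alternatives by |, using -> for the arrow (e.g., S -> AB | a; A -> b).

Nullable: {L}; after ε-elimination: S -> i | ig | Lig; L -> ee | ii.
No unit productions to eliminate.
TERM: introduce A -> e, C -> g, B -> i and substitute in every rule of length ≥2.
BIN: S -> LBC becomes S -> LD, D -> BC.

S -> i | BC | LD; A -> e; B -> i; C -> g; D -> BC; L -> AA | BB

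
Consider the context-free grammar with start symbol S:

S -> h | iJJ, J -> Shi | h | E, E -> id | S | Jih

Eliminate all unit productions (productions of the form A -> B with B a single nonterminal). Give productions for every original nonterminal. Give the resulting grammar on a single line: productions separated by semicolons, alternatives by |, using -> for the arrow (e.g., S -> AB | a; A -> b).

S -> h | iJJ; E -> h | id | Jih | iJJ; J -> h | id | Jih | Shi | iJJ

Unit productions: E->S, J->E.
Unit pairs (A ⇒* B via units): (E,S), (J,E), (J,S).
S: inherits non-unit rules of {S} → h | iJJ.
E: inherits non-unit rules of {E, S} → Jih | h | iJJ | id.
J: inherits non-unit rules of {E, J, S} → Jih | Shi | h | iJJ | id.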